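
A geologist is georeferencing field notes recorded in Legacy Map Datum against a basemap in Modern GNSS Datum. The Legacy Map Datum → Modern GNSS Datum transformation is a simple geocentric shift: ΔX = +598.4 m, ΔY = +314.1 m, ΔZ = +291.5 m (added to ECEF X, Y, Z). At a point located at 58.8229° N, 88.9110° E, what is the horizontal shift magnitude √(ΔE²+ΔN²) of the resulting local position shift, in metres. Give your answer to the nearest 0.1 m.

The local east axis at (φ, λ) is (−sin λ, cos λ, 0), so ΔE = −sin(88.9110°)·598.4 + cos(88.9110°)·314.1 = -592.32 m.
The local north axis is (−sin φ cos λ, −sin φ sin λ, cos φ), giving ΔN = -9.730 − 268.686 + 150.905 = -127.51 m.
Horizontal magnitude = √(ΔE² + ΔN²) = √((-592.32)² + (-127.51)²) = 605.89 m.

605.9 m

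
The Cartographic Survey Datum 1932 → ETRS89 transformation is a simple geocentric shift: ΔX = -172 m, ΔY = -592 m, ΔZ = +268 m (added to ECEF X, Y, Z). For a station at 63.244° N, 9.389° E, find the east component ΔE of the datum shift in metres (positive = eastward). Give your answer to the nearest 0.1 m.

ΔE = -556.0 m

At φ = 63.244°, λ = 9.389°: sin φ = 0.892932, cos φ = 0.450192, sin λ = 0.163137, cos λ = 0.986603.
ΔE = −sin λ·ΔX + cos λ·ΔY = −(0.163137)·(-172) + (0.986603)·(-592) = -556.01 m.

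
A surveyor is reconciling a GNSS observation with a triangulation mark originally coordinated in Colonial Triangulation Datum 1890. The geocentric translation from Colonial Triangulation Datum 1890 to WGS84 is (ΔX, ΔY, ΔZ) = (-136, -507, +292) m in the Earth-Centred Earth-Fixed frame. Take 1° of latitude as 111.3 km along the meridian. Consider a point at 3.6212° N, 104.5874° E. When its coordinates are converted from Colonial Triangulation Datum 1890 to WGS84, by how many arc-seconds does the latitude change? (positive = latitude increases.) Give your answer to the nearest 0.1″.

Δφ = 10.4″

sin φ = 0.063160, cos φ = 0.998003, sin λ = 0.967765, cos λ = -0.251857.
North component: ΔN = −sin φ cos λ·ΔX − sin φ sin λ·ΔY + cos φ·ΔZ = −(0.063160)(-0.251857)(-136) − (0.063160)(0.967765)(-507) + (0.998003)(292) = 320.24 m.
1° of latitude spans 111300 m, so Δφ = 320.24 / 111300 × 3600 = 10.358″.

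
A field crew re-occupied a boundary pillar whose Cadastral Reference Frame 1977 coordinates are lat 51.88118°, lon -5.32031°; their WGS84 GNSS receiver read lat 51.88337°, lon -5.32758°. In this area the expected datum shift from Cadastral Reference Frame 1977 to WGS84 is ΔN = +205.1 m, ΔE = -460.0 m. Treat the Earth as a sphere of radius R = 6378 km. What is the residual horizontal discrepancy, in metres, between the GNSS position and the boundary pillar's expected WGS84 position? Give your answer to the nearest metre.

55 m

Observed coordinate differences: Δφ = +0.00219°, Δλ = -0.00727°.
Converting to metres (1° lat = 111317 m, cos φ = 0.617294): observed ΔN = 243.8 m, observed ΔE = -499.6 m.
Subtracting the expected shift leaves a residual of 243.8 − (205.1) = 38.7 m north and -499.6 − (-460.0) = -39.6 m east.
Residual distance = √(38.7² + (-39.6)²) = 55.3 m.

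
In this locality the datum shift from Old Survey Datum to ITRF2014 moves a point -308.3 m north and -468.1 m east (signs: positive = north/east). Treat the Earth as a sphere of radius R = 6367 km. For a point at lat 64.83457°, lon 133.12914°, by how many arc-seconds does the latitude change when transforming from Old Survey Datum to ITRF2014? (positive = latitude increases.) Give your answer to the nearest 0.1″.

Δφ = -10.0″

On a sphere of radius R, 1 rad of latitude = R, so Δφ = ΔN / R = -308.3 / 6367000 = -4.8422e-05 rad = -9.988″.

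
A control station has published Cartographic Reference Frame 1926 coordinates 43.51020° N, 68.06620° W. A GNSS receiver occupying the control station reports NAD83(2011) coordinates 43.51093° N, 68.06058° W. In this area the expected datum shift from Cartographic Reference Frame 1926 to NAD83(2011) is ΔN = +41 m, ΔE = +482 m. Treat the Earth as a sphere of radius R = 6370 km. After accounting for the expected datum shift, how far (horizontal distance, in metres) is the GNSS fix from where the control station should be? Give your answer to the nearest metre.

Observed coordinate differences: Δφ = +0.00073°, Δλ = +0.00562°.
Converting to metres (1° lat = 111177 m, cos φ = 0.725252): observed ΔN = 81.2 m, observed ΔE = 453.1 m.
Subtracting the expected shift leaves a residual of 81.2 − (41) = 40.2 m north and 453.1 − (482) = -28.9 m east.
Residual distance = √(40.2² + (-28.9)²) = 49.4 m.

49 m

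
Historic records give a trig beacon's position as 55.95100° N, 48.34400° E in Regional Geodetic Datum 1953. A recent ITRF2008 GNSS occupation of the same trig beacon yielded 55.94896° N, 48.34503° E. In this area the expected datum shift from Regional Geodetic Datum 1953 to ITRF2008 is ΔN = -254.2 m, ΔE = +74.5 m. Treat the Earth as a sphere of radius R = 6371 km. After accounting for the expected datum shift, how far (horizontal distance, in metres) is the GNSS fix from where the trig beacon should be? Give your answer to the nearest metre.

Observed coordinate differences: Δφ = -0.00204°, Δλ = +0.00103°.
Converting to metres (1° lat = 111195 m, cos φ = 0.559902): observed ΔN = -226.8 m, observed ΔE = 64.1 m.
Subtracting the expected shift leaves a residual of -226.8 − (-254.2) = 27.4 m north and 64.1 − (74.5) = -10.4 m east.
Residual distance = √(27.4² + (-10.4)²) = 29.3 m.

29 m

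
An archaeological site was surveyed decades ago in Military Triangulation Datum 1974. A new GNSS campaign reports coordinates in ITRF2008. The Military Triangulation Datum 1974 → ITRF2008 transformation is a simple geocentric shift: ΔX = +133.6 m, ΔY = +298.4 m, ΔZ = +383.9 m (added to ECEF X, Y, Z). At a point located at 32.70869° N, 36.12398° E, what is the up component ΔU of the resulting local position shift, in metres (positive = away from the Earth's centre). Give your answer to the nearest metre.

At φ = 32.70869°, λ = 36.12398°: sin φ = 0.540368, cos φ = 0.841429, sin λ = 0.589534, cos λ = 0.807743.
ΔU = cos φ cos λ·ΔX + cos φ sin λ·ΔY + sin φ·ΔZ = (0.841429)(0.807743)(133.6) + (0.841429)(0.589534)(298.4) + (0.540368)(383.9) = 446.27 m.

ΔU = 446 m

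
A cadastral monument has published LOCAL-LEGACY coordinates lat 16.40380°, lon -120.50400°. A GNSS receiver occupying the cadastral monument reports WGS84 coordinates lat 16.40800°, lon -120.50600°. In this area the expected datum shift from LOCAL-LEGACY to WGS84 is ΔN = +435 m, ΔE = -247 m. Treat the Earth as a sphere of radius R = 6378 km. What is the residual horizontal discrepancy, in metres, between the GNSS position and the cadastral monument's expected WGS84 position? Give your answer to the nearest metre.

Observed coordinate differences: Δφ = +0.00420°, Δλ = -0.00200°.
Converting to metres (1° lat = 111317 m, cos φ = 0.959295): observed ΔN = 467.5 m, observed ΔE = -213.6 m.
Subtracting the expected shift leaves a residual of 467.5 − (435) = 32.5 m north and -213.6 − (-247) = 33.4 m east.
Residual distance = √(32.5² + 33.4²) = 46.6 m.

47 m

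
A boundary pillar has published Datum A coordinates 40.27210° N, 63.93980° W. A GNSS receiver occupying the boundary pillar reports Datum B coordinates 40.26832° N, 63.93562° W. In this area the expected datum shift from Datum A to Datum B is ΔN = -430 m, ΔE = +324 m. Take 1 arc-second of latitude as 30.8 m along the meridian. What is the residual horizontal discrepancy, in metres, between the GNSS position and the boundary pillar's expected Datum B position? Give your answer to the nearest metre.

Observed coordinate differences: Δφ = -0.00378°, Δλ = +0.00418°.
Converting to metres (1° lat = 110880 m, cos φ = 0.762983): observed ΔN = -419.1 m, observed ΔE = 353.6 m.
Subtracting the expected shift leaves a residual of -419.1 − (-430) = 10.9 m north and 353.6 − (324) = 29.6 m east.
Residual distance = √(10.9² + 29.6²) = 31.6 m.

32 m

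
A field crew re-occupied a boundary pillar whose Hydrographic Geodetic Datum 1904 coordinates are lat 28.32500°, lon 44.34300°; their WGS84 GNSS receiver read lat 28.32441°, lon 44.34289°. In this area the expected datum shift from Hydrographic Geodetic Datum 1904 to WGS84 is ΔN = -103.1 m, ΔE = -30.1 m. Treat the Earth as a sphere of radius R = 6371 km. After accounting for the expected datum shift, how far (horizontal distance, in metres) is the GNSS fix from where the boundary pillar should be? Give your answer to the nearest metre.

Observed coordinate differences: Δφ = -0.00059°, Δλ = -0.00011°.
Converting to metres (1° lat = 111195 m, cos φ = 0.880270): observed ΔN = -65.6 m, observed ΔE = -10.8 m.
Subtracting the expected shift leaves a residual of -65.6 − (-103.1) = 37.5 m north and -10.8 − (-30.1) = 19.3 m east.
Residual distance = √(37.5² + 19.3²) = 42.2 m.

42 m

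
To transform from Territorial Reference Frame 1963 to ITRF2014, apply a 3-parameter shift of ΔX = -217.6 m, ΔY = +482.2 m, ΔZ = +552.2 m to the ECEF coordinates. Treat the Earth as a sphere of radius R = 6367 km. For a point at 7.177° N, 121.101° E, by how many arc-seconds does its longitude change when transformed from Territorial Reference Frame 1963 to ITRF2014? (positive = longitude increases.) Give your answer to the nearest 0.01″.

Δλ = -2.05″

sin φ = 0.124935, cos φ = 0.992165, sin λ = 0.856258, cos λ = -0.516548.
East component: ΔE = −sin λ·ΔX + cos λ·ΔY = −(0.856258)(-217.6) + (-0.516548)(482.2) = -62.76 m.
1° of latitude spans πR/180 = 111125 m; at latitude φ, 1° of longitude spans that × cos φ = 110254.4 m, so Δλ = -62.76 / 110254.4 × 3600 = -2.049″.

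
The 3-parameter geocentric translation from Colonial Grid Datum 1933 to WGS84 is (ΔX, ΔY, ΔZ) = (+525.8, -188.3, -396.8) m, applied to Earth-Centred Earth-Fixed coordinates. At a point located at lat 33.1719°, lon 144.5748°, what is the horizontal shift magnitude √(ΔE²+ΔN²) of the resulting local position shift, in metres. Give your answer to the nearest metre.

156 m

At φ = 33.1719°, λ = 144.5748°: sin φ = 0.547153, cos φ = 0.837033, sin λ = 0.579640, cos λ = -0.814873.
ΔE = −sin λ·ΔX + cos λ·ΔY = −(0.579640)·(525.8) + (-0.814873)·(-188.3) = -151.33 m.
ΔN = −sin φ cos λ·ΔX − sin φ sin λ·ΔY + cos φ·ΔZ = −(0.547153)(-0.814873)(525.8) − (0.547153)(0.579640)(-188.3) + (0.837033)(-396.8) = -37.98 m.
Horizontal magnitude = √(ΔE² + ΔN²) = √((-151.33)² + (-37.98)²) = 156.03 m.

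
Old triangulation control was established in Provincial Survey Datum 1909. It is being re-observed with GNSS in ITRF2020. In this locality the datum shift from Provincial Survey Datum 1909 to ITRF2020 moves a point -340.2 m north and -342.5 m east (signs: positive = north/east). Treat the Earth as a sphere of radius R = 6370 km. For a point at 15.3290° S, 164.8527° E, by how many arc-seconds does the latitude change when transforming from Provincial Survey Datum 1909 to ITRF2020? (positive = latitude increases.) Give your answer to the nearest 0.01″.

Δφ = -11.02″

On a sphere of radius R, 1 rad of latitude = R, so Δφ = ΔN / R = -340.2 / 6370000 = -5.3407e-05 rad = -11.016″.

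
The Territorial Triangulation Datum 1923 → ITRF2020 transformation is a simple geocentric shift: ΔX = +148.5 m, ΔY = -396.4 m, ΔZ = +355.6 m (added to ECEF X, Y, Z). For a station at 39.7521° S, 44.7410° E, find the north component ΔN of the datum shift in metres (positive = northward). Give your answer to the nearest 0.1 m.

The local north axis is (−sin φ cos λ, −sin φ sin λ, cos φ), giving ΔN = 67.450 − 178.429 + 273.392 = 162.41 m.

ΔN = 162.4 m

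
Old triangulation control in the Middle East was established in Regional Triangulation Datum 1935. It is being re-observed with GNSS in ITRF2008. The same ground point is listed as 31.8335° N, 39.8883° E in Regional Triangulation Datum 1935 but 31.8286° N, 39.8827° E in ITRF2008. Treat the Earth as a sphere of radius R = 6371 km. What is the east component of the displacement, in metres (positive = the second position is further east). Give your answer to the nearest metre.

ΔE = -529 m

Δφ = 31.8286° − 31.8335° = -0.0049°; Δλ = 39.8827° − 39.8883° = -0.0056°.
1° along a meridian = πR/180 = 111195 m.
ΔN = Δφ × 111195 = -544.9 m; ΔE = Δλ × 111195 × cos(31.8335°) = -0.0056 × 111195 × 0.849584 = -529.0 m.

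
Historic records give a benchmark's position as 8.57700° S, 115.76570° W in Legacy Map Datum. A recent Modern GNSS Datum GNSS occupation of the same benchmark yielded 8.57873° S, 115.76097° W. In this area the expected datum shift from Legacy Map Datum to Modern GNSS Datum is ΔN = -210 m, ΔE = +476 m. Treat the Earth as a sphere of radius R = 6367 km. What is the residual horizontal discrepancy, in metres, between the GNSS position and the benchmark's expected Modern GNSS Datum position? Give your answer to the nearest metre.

Observed coordinate differences: Δφ = -0.00173°, Δλ = +0.00473°.
Converting to metres (1° lat = 111125 m, cos φ = 0.988816): observed ΔN = -192.2 m, observed ΔE = 519.7 m.
Subtracting the expected shift leaves a residual of -192.2 − (-210) = 17.8 m north and 519.7 − (476) = 43.7 m east.
Residual distance = √(17.8² + 43.7²) = 47.2 m.

47 m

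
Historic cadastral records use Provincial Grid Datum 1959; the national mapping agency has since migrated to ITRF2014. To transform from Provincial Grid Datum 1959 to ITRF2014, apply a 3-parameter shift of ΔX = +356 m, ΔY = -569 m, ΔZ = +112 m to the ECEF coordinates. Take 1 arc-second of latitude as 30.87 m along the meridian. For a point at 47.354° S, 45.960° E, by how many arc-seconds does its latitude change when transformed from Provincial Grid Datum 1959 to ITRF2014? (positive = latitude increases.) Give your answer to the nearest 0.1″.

sin φ = -0.735553, cos φ = 0.677467, sin λ = 0.718855, cos λ = 0.695160.
North component: ΔN = −sin φ cos λ·ΔX − sin φ sin λ·ΔY + cos φ·ΔZ = −(-0.735553)(0.695160)(356) − (-0.735553)(0.718855)(-569) + (0.677467)(112) = -42.95 m.
1° of latitude spans 3600 × 30.87 = 111132 m, so Δφ = -42.95 / 111132 × 3600 = -1.391″.

Δφ = -1.4″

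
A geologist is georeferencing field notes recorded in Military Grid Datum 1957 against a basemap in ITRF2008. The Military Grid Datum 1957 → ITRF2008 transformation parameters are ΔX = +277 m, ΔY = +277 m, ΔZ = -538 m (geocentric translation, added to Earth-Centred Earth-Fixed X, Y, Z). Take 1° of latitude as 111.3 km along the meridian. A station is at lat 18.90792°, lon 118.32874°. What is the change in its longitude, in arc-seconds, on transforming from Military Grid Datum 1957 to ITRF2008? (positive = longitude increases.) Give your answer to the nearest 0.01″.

sin φ = 0.324048, cos φ = 0.946041, sin λ = 0.880239, cos λ = -0.474530.
East component: ΔE = −sin λ·ΔX + cos λ·ΔY = −(0.880239)(277) + (-0.474530)(277) = -375.27 m.
1° of latitude spans 111300 m; at latitude φ, 1° of longitude spans that × cos φ = 105294.3 m, so Δλ = -375.27 / 105294.3 × 3600 = -12.830″.

Δλ = -12.83″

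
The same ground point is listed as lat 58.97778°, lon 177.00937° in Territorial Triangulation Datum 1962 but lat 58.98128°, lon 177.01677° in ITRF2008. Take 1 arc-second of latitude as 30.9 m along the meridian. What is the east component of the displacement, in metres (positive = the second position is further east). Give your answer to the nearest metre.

Δφ = 58.98128° − 58.97778° = +0.00350°; Δλ = 177.01677° − 177.00937° = +0.00740°.
1° of latitude = 3600 × 30.90 = 111240 m.
ΔN = Δφ × 111240 = 389.3 m; ΔE = Δλ × 111240 × cos(58.97778°) = +0.00740 × 111240 × 0.515370 = 424.2 m.

ΔE = 424 m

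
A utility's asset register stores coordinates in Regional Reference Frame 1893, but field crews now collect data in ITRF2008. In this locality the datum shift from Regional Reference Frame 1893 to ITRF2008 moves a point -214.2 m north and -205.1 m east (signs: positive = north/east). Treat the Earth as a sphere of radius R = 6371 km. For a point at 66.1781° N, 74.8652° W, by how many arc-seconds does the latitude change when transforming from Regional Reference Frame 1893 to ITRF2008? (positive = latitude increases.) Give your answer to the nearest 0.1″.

Δφ = -6.9″

On a sphere of radius R, 1 rad of latitude = R, so Δφ = ΔN / R = -214.2 / 6371000 = -3.3621e-05 rad = -6.935″.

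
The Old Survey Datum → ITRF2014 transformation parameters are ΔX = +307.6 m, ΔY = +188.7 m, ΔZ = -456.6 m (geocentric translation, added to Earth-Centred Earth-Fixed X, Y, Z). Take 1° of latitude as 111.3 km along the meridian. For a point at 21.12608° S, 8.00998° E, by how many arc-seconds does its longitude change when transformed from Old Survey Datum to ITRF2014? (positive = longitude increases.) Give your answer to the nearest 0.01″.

sin φ = -0.360421, cos φ = 0.932790, sin λ = 0.139346, cos λ = 0.990244.
East component: ΔE = −sin λ·ΔX + cos λ·ΔY = −(0.139346)(307.6) + (0.990244)(188.7) = 144.00 m.
1° of latitude spans 111300 m; at latitude φ, 1° of longitude spans that × cos φ = 103819.5 m, so Δλ = 144.00 / 103819.5 × 3600 = 4.993″.

Δλ = 4.99″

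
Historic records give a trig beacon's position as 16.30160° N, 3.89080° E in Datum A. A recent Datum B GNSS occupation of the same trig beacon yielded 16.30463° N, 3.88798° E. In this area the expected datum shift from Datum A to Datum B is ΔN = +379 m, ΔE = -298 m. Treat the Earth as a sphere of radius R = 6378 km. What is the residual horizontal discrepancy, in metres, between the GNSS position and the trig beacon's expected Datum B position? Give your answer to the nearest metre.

42 m

Observed coordinate differences: Δφ = +0.00303°, Δλ = -0.00282°.
Converting to metres (1° lat = 111317 m, cos φ = 0.959797): observed ΔN = 337.3 m, observed ΔE = -301.3 m.
Subtracting the expected shift leaves a residual of 337.3 − (379) = -41.7 m north and -301.3 − (-298) = -3.3 m east.
Residual distance = √((-41.7)² + (-3.3)²) = 41.8 m.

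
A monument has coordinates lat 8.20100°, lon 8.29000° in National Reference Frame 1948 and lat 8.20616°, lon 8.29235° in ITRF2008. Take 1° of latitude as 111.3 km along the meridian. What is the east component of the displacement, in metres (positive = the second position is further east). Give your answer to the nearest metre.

ΔE = 259 m

Δφ = 8.20616° − 8.20100° = +0.00516°; Δλ = 8.29235° − 8.29000° = +0.00235°.
ΔN = Δφ × 111300 = 574.3 m; ΔE = Δλ × 111300 × cos(8.20100°) = +0.00235 × 111300 × 0.989774 = 258.9 m.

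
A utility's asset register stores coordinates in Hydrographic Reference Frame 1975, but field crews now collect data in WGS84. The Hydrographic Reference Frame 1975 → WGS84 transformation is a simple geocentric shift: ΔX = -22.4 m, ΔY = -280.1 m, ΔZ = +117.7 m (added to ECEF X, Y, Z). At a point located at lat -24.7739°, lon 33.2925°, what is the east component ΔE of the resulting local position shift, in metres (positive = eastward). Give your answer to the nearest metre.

The local east axis at (φ, λ) is (−sin λ, cos λ, 0), so ΔE = −sin(33.2925°)·(-22.4) + cos(33.2925°)·(-280.1) = -221.83 m.

ΔE = -222 m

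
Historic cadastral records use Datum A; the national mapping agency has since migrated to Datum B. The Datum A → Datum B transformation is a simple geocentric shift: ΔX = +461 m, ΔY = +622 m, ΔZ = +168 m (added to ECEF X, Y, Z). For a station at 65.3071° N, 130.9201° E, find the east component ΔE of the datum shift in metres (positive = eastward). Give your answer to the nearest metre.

At φ = 65.3071°, λ = 130.9201°: sin φ = 0.908560, cos φ = 0.417754, sin λ = 0.755624, cos λ = -0.655006.
ΔE = −sin λ·ΔX + cos λ·ΔY = −(0.755624)·(461) + (-0.655006)·(622) = -755.76 m.

ΔE = -756 m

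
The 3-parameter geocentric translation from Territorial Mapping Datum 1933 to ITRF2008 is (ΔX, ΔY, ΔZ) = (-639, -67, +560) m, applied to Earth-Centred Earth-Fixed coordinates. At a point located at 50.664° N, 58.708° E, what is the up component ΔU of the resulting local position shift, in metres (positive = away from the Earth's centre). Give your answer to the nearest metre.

The local up (radial) axis is (cos φ cos λ, cos φ sin λ, sin φ), giving ΔU = -210.378 − 36.291 + 433.128 = 186.46 m.

ΔU = 186 m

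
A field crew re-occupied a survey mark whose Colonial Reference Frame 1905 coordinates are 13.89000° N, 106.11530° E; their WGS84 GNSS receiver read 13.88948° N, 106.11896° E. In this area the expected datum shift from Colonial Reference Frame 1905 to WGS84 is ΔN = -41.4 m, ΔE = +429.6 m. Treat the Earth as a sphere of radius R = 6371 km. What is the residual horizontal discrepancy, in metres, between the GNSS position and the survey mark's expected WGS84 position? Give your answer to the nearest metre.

38 m

Observed coordinate differences: Δφ = -0.00052°, Δλ = +0.00366°.
Converting to metres (1° lat = 111195 m, cos φ = 0.970758): observed ΔN = -57.8 m, observed ΔE = 395.1 m.
Subtracting the expected shift leaves a residual of -57.8 − (-41.4) = -16.4 m north and 395.1 − (429.6) = -34.5 m east.
Residual distance = √((-16.4)² + (-34.5)²) = 38.2 m.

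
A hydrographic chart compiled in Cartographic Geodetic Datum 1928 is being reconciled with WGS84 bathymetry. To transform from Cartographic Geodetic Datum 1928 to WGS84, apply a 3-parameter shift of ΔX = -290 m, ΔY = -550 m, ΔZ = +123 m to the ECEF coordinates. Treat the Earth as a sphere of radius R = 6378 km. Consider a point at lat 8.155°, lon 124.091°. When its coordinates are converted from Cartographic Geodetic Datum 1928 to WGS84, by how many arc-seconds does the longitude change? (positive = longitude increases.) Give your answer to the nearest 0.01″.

Δλ = 17.92″

sin φ = 0.141852, cos φ = 0.989888, sin λ = 0.828148, cos λ = -0.560509.
East component: ΔE = −sin λ·ΔX + cos λ·ΔY = −(0.828148)(-290) + (-0.560509)(-550) = 548.44 m.
1° of latitude spans πR/180 = 111317 m; at latitude φ, 1° of longitude spans that × cos φ = 110191.5 m, so Δλ = 548.44 / 110191.5 × 3600 = 17.918″.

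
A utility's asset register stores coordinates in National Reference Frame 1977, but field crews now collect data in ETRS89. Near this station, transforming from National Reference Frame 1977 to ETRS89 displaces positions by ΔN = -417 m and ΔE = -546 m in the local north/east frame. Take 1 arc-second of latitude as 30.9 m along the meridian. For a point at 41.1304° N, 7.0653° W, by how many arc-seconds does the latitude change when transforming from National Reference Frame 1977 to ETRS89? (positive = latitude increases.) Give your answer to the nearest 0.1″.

1″ of latitude = 30.90 m, so Δφ = -417.0 / 30.90 = -13.495″.

Δφ = -13.5″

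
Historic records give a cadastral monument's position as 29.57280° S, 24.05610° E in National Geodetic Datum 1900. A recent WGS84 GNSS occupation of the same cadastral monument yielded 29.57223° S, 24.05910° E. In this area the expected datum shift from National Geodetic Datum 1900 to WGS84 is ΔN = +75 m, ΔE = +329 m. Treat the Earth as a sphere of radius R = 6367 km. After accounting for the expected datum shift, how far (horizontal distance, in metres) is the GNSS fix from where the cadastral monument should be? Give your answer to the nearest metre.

Observed coordinate differences: Δφ = +0.00057°, Δλ = +0.00300°.
Converting to metres (1° lat = 111125 m, cos φ = 0.869729): observed ΔN = 63.3 m, observed ΔE = 289.9 m.
Subtracting the expected shift leaves a residual of 63.3 − (75) = -11.7 m north and 289.9 − (329) = -39.1 m east.
Residual distance = √((-11.7)² + (-39.1)²) = 40.8 m.

41 m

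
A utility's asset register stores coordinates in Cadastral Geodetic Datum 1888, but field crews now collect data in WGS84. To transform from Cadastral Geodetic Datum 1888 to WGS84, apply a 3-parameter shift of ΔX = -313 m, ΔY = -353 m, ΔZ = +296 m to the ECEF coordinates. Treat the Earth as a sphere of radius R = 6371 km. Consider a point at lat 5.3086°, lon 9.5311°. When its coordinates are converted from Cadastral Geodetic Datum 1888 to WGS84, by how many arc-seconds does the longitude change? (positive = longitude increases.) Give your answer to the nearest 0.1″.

sin φ = 0.092520, cos φ = 0.995711, sin λ = 0.165583, cos λ = 0.986196.
East component: ΔE = −sin λ·ΔX + cos λ·ΔY = −(0.165583)(-313) + (0.986196)(-353) = -296.30 m.
1° of latitude spans πR/180 = 111195 m; at latitude φ, 1° of longitude spans that × cos φ = 110718.0 m, so Δλ = -296.30 / 110718.0 × 3600 = -9.634″.

Δλ = -9.6″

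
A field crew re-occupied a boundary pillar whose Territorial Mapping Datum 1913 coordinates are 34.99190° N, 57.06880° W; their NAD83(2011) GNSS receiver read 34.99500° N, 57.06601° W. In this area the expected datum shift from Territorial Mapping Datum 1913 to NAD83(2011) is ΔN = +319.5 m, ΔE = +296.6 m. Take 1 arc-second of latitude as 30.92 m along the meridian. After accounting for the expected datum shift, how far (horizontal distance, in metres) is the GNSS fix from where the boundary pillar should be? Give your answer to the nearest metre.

Observed coordinate differences: Δφ = +0.00310°, Δλ = +0.00279°.
Converting to metres (1° lat = 111312 m, cos φ = 0.819233): observed ΔN = 345.1 m, observed ΔE = 254.4 m.
Subtracting the expected shift leaves a residual of 345.1 − (319.5) = 25.6 m north and 254.4 − (296.6) = -42.2 m east.
Residual distance = √(25.6² + (-42.2)²) = 49.3 m.

49 m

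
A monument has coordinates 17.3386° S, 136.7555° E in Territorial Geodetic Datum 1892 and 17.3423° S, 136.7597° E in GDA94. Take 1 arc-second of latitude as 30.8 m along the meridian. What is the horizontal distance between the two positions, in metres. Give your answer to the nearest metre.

Δφ = -17.3423° − -17.3386° = -0.0037°; Δλ = 136.7597° − 136.7555° = +0.0042°.
1° of latitude = 3600 × 30.80 = 110880 m.
ΔN = Δφ × 110880 = -410.3 m; ΔE = Δλ × 110880 × cos(-17.3386°) = +0.0042 × 110880 × 0.954560 = 444.5 m.
Distance = √(ΔE² + ΔN²) = √(444.5² + (-410.3)²) = 604.9 m.

605 m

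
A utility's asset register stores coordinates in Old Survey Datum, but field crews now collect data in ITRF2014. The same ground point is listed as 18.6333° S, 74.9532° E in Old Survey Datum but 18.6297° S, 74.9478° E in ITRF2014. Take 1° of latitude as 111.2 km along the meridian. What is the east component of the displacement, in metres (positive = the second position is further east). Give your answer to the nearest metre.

Δφ = -18.6297° − -18.6333° = +0.0036°; Δλ = 74.9478° − 74.9532° = -0.0054°.
ΔN = Δφ × 111200 = 400.3 m; ΔE = Δλ × 111200 × cos(-18.6333°) = -0.0054 × 111200 × 0.947583 = -569.0 m.

ΔE = -569 m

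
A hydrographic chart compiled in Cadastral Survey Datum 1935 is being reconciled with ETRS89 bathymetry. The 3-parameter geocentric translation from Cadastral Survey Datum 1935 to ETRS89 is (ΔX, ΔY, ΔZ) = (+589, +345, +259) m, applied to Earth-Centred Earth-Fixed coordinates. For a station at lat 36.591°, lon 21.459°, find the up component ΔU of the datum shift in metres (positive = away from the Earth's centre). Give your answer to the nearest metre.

ΔU = 696 m

At φ = 36.591°, λ = 21.459°: sin φ = 0.596099, cos φ = 0.802911, sin λ = 0.365835, cos λ = 0.930680.
ΔU = cos φ cos λ·ΔX + cos φ sin λ·ΔY + sin φ·ΔZ = (0.802911)(0.930680)(589) + (0.802911)(0.365835)(345) + (0.596099)(259) = 695.86 m.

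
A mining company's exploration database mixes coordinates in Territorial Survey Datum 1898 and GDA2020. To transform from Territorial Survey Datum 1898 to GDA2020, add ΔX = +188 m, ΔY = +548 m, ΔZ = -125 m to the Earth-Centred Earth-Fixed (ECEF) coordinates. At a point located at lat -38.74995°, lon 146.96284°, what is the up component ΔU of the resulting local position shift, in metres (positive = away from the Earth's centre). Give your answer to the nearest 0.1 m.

ΔU = 188.3 m

At φ = -38.74995°, λ = 146.96284°: sin φ = -0.625923, cos φ = 0.779885, sin λ = 0.545183, cos λ = -0.838317.
ΔU = cos φ cos λ·ΔX + cos φ sin λ·ΔY + sin φ·ΔZ = (0.779885)(-0.838317)(188) + (0.779885)(0.545183)(548) + (-0.625923)(-125) = 188.33 m.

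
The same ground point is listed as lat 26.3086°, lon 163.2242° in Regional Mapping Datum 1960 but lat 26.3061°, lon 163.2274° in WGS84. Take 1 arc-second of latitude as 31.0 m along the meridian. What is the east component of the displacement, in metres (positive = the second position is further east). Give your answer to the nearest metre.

ΔE = 320 m

Δφ = 26.3061° − 26.3086° = -0.0025°; Δλ = 163.2274° − 163.2242° = +0.0032°.
1° of latitude = 3600 × 31.00 = 111600 m.
ΔN = Δφ × 111600 = -279.0 m; ΔE = Δλ × 111600 × cos(26.3086°) = +0.0032 × 111600 × 0.896420 = 320.1 m.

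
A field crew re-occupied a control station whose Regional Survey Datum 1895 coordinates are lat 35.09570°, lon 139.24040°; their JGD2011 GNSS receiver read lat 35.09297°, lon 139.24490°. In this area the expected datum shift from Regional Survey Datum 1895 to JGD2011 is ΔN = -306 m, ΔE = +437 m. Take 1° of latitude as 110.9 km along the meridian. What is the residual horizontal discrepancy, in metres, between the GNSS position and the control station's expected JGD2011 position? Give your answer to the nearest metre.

Observed coordinate differences: Δφ = -0.00273°, Δλ = +0.00450°.
Converting to metres (1° lat = 110900 m, cos φ = 0.818193): observed ΔN = -302.8 m, observed ΔE = 408.3 m.
Subtracting the expected shift leaves a residual of -302.8 − (-306) = 3.2 m north and 408.3 − (437) = -28.7 m east.
Residual distance = √(3.2² + (-28.7)²) = 28.9 m.

29 m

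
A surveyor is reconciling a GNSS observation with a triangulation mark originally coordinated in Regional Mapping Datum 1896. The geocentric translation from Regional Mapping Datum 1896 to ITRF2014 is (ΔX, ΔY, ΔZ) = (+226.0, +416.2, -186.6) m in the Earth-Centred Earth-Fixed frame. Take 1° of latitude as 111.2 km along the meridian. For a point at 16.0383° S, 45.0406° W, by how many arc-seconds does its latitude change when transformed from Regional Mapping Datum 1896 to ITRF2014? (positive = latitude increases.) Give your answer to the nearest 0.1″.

Δφ = -7.0″

sin φ = -0.276280, cos φ = 0.961077, sin λ = -0.707608, cos λ = 0.706606.
North component: ΔN = −sin φ cos λ·ΔX − sin φ sin λ·ΔY + cos φ·ΔZ = −(-0.276280)(0.706606)(226.0) − (-0.276280)(-0.707608)(416.2) + (0.961077)(-186.6) = -216.58 m.
1° of latitude spans 111200 m, so Δφ = -216.58 / 111200 × 3600 = -7.012″.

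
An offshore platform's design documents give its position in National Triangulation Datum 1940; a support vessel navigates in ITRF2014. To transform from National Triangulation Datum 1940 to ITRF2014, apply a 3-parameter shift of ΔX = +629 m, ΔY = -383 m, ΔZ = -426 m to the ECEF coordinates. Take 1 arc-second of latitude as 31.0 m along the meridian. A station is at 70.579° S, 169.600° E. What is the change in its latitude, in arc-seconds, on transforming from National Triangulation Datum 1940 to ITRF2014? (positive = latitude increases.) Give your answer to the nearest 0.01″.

Δφ = -25.49″

sin φ = -0.943101, cos φ = 0.332507, sin λ = 0.180519, cos λ = -0.983571.
North component: ΔN = −sin φ cos λ·ΔX − sin φ sin λ·ΔY + cos φ·ΔZ = −(-0.943101)(-0.983571)(629) − (-0.943101)(0.180519)(-383) + (0.332507)(-426) = -790.32 m.
1° of latitude spans 3600 × 31.00 = 111600 m, so Δφ = -790.32 / 111600 × 3600 = -25.494″.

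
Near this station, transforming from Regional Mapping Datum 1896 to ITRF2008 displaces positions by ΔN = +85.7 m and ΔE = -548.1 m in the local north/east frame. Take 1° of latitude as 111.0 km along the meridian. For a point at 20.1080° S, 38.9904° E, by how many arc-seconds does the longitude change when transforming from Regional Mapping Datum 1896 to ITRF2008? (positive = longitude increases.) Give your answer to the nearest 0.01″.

Δλ = -18.93″

At latitude -20.1080°, cos φ = 0.939046.
1° of longitude at this latitude = 111.0 × cos φ = 104.23 km, so Δλ = -548.1 / 104234.1 = -0.0052584° = -18.930″.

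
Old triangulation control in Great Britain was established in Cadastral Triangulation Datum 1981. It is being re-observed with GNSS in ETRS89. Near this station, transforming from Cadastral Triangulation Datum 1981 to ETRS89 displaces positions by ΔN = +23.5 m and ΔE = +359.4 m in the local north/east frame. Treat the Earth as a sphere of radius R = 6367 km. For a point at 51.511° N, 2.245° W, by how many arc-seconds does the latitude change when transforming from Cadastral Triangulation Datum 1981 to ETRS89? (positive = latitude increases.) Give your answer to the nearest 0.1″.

On a sphere of radius R, 1 rad of latitude = R, so Δφ = ΔN / R = 23.5 / 6367000 = 3.6909e-06 rad = 0.761″.

Δφ = 0.8″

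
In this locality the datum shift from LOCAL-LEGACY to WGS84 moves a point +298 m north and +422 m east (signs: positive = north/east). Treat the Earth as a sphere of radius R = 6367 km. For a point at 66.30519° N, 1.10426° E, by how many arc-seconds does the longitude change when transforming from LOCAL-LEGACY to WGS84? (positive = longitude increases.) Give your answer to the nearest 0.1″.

At latitude 66.30519°, cos φ = 0.401865.
One radian of longitude at latitude φ spans R cos φ, so Δλ = ΔE / (R cos φ) = 422.0 / (6367000 × 0.401865) = 1.6493e-04 rad = 34.019″.

Δλ = 34.0″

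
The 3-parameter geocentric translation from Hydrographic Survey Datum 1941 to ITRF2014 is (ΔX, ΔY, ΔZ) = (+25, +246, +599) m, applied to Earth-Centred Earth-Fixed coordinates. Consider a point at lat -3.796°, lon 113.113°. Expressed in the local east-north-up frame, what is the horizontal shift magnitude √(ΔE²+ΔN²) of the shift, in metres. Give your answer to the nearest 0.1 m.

623.6 m

The local east axis at (φ, λ) is (−sin λ, cos λ, 0), so ΔE = −sin(113.113°)·25 + cos(113.113°)·246 = -119.56 m.
The local north axis is (−sin φ cos λ, −sin φ sin λ, cos φ), giving ΔN = -0.650 + 14.979 + 597.686 = 612.02 m.
Horizontal magnitude = √(ΔE² + ΔN²) = √((-119.56)² + 612.02²) = 623.58 m.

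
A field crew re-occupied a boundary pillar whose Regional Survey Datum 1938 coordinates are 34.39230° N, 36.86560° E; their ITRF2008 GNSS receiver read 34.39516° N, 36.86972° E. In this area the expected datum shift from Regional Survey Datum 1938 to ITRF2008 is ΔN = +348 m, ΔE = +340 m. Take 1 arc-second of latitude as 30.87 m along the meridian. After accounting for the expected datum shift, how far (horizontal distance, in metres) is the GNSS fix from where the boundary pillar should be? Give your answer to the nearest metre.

48 m

Observed coordinate differences: Δφ = +0.00286°, Δλ = +0.00412°.
Converting to metres (1° lat = 111132 m, cos φ = 0.825189): observed ΔN = 317.8 m, observed ΔE = 377.8 m.
Subtracting the expected shift leaves a residual of 317.8 − (348) = -30.2 m north and 377.8 − (340) = 37.8 m east.
Residual distance = √((-30.2)² + 37.8²) = 48.4 m.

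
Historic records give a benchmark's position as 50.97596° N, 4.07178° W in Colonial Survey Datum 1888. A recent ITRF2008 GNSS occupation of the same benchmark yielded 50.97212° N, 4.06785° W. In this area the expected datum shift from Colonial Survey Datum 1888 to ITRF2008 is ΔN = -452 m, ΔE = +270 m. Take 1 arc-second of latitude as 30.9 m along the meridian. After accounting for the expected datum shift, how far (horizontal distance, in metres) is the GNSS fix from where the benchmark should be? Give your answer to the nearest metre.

25 m

Observed coordinate differences: Δφ = -0.00384°, Δλ = +0.00393°.
Converting to metres (1° lat = 111240 m, cos φ = 0.629646): observed ΔN = -427.2 m, observed ΔE = 275.3 m.
Subtracting the expected shift leaves a residual of -427.2 − (-452) = 24.8 m north and 275.3 − (270) = 5.3 m east.
Residual distance = √(24.8² + 5.3²) = 25.4 m.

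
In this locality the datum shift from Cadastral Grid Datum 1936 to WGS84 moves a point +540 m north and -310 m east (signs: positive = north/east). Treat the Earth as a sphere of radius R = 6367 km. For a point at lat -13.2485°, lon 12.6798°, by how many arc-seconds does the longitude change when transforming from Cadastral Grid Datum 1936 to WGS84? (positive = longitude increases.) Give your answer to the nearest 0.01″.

Δλ = -10.32″

At latitude -13.2485°, cos φ = 0.973385.
One radian of longitude at latitude φ spans R cos φ, so Δλ = ΔE / (R cos φ) = -310.0 / (6367000 × 0.973385) = -5.0020e-05 rad = -10.317″.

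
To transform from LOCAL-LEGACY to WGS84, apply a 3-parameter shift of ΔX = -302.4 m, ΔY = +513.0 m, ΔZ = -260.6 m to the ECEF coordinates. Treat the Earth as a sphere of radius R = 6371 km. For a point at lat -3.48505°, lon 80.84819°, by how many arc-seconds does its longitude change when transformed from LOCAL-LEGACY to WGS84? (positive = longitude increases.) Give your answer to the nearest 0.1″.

sin φ = -0.060788, cos φ = 0.998151, sin λ = 0.987270, cos λ = 0.159051.
East component: ΔE = −sin λ·ΔX + cos λ·ΔY = −(0.987270)(-302.4) + (0.159051)(513.0) = 380.14 m.
1° of latitude spans πR/180 = 111195 m; at latitude φ, 1° of longitude spans that × cos φ = 110989.3 m, so Δλ = 380.14 / 110989.3 × 3600 = 12.330″.

Δλ = 12.3″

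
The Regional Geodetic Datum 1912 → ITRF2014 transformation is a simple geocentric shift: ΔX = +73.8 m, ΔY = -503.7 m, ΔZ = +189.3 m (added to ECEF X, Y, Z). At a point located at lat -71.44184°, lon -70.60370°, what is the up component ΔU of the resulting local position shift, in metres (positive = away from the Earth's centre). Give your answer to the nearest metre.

ΔU = -20 m

At φ = -71.44184°, λ = -70.60370°: sin φ = -0.948001, cos φ = 0.318267, sin λ = -0.943244, cos λ = 0.332100.
ΔU = cos φ cos λ·ΔX + cos φ sin λ·ΔY + sin φ·ΔZ = (0.318267)(0.332100)(73.8) + (0.318267)(-0.943244)(-503.7) + (-0.948001)(189.3) = -20.44 m.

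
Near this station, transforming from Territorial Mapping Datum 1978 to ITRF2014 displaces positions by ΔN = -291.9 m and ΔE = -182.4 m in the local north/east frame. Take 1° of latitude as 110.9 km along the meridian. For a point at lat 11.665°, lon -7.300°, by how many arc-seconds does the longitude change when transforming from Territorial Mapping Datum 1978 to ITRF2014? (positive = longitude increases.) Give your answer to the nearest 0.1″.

Δλ = -6.0″

At latitude 11.665°, cos φ = 0.979347.
1° of longitude at this latitude = 110.9 × cos φ = 108.61 km, so Δλ = -182.4 / 108609.5 = -0.0016794° = -6.046″.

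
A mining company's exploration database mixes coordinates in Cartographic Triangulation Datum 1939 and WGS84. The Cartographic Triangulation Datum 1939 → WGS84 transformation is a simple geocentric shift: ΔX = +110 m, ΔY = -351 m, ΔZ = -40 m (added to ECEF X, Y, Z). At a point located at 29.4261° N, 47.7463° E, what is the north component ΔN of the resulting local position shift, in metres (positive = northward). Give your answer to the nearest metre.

The local north axis is (−sin φ cos λ, −sin φ sin λ, cos φ), giving ΔN = -36.339 + 127.641 − 34.840 = 56.46 m.

ΔN = 56 m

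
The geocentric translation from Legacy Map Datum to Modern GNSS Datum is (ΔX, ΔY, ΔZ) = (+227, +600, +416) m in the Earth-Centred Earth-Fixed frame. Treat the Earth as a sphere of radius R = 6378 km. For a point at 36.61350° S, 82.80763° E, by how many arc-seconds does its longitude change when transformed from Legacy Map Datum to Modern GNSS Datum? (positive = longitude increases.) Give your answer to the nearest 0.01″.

sin φ = -0.596414, cos φ = 0.802677, sin λ = 0.992131, cos λ = 0.125201.
East component: ΔE = −sin λ·ΔX + cos λ·ΔY = −(0.992131)(227) + (0.125201)(600) = -150.09 m.
1° of latitude spans πR/180 = 111317 m; at latitude φ, 1° of longitude spans that × cos φ = 89351.7 m, so Δλ = -150.09 / 89351.7 × 3600 = -6.047″.

Δλ = -6.05″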